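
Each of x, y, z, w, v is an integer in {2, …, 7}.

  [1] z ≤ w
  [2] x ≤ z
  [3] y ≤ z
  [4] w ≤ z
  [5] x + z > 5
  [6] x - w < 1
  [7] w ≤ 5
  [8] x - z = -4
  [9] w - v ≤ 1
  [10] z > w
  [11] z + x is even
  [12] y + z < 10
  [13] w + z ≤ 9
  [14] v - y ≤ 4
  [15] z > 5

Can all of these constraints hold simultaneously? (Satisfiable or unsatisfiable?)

From constraint 15: z ≥ 6. From constraints 1 and 7: z ≤ w and w ≤ 5, so z ≤ 5. But 5 < 6, so no value of z works.

Unsatisfiable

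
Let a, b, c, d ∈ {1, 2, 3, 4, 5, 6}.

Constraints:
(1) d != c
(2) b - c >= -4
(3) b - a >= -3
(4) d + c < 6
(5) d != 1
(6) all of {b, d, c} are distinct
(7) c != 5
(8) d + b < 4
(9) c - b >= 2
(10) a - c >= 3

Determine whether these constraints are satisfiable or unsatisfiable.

Unsatisfiable

Constraints 3, 9, and 10 give b − a ≥ -3, a − c ≥ 3, c − b ≥ 2.
Adding all 3 inequalities: the left sides telescope to 0, and the right sides sum to (-3) + 3 + 2 = 2. So 0 ≥ 2, which is false.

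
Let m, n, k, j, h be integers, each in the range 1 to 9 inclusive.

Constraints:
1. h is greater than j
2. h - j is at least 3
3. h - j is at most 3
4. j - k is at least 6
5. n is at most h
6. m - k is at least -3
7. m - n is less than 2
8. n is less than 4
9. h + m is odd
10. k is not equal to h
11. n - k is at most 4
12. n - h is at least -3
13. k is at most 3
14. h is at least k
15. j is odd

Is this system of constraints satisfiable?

Constraints 2, 4, 11, and 12 give j − k ≥ 6, k − n ≥ -4, n − h ≥ -3, h − j ≥ 3.
Adding all 4 inequalities: the left sides telescope to 0, and the right sides sum to 6 + (-4) + (-3) + 3 = 2. So 0 ≥ 2, which is false.

Unsatisfiable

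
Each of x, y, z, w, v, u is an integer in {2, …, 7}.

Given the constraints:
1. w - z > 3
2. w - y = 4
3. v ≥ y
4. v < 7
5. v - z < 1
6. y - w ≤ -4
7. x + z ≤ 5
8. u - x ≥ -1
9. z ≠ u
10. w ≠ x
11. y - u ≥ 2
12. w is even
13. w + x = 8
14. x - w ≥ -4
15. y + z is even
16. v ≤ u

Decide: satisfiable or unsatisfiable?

Unsatisfiable

Constraints 6, 8, 11, and 14 give y − u ≥ 2, u − x ≥ -1, x − w ≥ -4, w − y ≥ 4.
Adding all 4 inequalities: the left sides telescope to 0, and the right sides sum to 2 + (-1) + (-4) + 4 = 1. So 0 ≥ 1, which is false.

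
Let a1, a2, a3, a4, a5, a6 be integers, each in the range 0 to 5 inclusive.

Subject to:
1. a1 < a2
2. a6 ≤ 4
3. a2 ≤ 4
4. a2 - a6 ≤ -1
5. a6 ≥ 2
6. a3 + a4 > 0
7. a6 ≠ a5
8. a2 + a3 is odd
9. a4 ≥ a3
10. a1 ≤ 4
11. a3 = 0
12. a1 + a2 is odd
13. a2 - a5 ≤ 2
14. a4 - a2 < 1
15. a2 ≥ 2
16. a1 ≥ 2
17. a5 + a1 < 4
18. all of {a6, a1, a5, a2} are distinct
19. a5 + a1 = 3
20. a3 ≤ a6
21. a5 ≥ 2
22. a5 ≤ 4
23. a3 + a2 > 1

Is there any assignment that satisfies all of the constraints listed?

Constraints 2, 3, 5, 10, 15, 16, 21, and 22 confine each of a6, a1, a5, a2 to the 3 values {2, …, 4}.
Constraint 18 requires all 4 of them to be distinct, but only 3 values are available — impossible by the pigeonhole principle.

Unsatisfiable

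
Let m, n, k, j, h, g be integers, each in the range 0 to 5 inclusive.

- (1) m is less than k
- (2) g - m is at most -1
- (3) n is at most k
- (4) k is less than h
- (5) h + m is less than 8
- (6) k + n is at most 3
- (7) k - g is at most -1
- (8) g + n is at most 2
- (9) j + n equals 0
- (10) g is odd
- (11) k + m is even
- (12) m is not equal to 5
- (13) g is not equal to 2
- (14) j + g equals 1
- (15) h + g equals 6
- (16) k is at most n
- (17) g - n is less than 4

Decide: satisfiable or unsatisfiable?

Constraints 1, 2, and 7 give m < k, k < g, g < m. Chaining: m < k < g < m, which forces m < m — impossible.

Unsatisfiable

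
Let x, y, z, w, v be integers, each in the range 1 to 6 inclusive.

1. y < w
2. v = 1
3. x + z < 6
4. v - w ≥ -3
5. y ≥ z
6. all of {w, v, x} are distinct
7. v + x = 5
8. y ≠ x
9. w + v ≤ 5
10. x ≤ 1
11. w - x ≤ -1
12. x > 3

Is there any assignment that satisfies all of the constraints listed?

Unsatisfiable

From constraint 12: x ≥ 4. From constraint 10: x ≤ 1. But 1 < 4, so no value of x works.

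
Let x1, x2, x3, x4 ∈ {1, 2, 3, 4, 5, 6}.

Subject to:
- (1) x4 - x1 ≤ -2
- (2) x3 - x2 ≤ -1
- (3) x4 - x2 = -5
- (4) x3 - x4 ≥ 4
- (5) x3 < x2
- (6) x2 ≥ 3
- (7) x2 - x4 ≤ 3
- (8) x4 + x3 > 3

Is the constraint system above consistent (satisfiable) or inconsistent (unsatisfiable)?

Unsatisfiable

Constraints 2, 4, and 7 give x4 − x2 ≥ -3, x2 − x3 ≥ 1, x3 − x4 ≥ 4.
Adding all 3 inequalities: the left sides telescope to 0, and the right sides sum to (-3) + 1 + 4 = 2. So 0 ≥ 2, which is false.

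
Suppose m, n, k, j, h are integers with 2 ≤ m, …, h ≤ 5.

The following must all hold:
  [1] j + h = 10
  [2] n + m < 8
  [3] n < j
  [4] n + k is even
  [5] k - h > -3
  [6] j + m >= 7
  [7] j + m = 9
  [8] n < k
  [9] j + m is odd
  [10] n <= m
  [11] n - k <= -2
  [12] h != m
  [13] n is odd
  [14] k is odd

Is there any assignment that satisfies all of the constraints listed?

Take m = 4, n = 3, k = 5, j = 5, h = 5. Then constraint 1: j + h = 10; constraint 2: n + m = 7, and every other listed constraint is also met.

Satisfiable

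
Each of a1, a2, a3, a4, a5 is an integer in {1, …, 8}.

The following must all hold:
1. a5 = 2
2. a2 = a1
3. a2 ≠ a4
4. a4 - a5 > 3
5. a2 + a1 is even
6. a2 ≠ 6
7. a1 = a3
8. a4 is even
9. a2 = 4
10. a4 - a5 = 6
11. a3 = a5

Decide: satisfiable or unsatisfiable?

Unsatisfiable

Constraint 9 fixes a2 = 4 and constraint 1 fixes a5 = 2. Constraints 2, 7, and 11 give a2 = a1 = a3 = a5, so a2 = a5. But 4 ≠ 2 — contradiction.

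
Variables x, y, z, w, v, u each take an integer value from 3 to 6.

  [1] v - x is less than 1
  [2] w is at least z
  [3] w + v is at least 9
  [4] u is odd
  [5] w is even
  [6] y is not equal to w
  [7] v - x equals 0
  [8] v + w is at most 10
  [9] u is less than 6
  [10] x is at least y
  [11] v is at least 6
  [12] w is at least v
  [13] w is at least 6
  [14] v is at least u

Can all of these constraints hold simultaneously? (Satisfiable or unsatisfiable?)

Unsatisfiable

From constraint 11: v ≥ 6. From constraint 13: w ≥ 6. Hence v + w ≥ 12. But constraint 8 requires v + w ≤ 10, and 10 < 12. Contradiction.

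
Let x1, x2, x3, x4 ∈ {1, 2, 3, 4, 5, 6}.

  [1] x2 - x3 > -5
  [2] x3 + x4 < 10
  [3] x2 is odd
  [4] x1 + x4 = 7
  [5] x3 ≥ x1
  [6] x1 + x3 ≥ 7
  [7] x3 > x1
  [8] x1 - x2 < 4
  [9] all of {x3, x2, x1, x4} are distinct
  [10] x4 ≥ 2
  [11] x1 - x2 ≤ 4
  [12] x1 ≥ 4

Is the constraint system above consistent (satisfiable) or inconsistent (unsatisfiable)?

Take x1 = 4, x2 = 1, x3 = 5, x4 = 3. Then constraint 1: x2 - x3 = -4; constraint 2: x3 + x4 = 8, and every other listed constraint is also met.

Satisfiable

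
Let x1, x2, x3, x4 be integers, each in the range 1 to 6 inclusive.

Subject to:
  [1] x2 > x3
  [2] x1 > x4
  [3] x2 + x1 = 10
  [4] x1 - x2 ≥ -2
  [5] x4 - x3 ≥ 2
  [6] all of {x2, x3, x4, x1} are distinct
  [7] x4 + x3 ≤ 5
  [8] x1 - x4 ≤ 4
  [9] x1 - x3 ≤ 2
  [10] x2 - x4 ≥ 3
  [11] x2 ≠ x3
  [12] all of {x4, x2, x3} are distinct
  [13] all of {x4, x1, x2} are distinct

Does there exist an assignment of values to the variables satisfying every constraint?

Unsatisfiable

Constraints 4, 5, 9, and 10 give x2 − x4 ≥ 3, x4 − x3 ≥ 2, x3 − x1 ≥ -2, x1 − x2 ≥ -2.
Adding all 4 inequalities: the left sides telescope to 0, and the right sides sum to 3 + 2 + (-2) + (-2) = 1. So 0 ≥ 1, which is false.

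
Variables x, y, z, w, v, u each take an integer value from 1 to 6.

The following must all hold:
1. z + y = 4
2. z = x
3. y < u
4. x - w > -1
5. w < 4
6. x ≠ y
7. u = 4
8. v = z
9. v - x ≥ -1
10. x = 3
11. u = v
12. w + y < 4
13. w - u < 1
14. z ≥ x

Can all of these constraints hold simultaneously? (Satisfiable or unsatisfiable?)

Unsatisfiable

Constraint 7 fixes u = 4 and constraint 10 fixes x = 3. Constraints 2, 8, and 11 give u = v = z = x, so u = x. But 4 ≠ 3 — contradiction.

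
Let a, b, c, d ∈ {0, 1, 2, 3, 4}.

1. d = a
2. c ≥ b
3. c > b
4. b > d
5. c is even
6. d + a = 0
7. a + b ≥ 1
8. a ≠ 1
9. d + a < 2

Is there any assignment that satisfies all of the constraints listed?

Satisfiable

The assignment a = 0, b = 2, c = 4, d = 0 works:
  constraint 6 holds since d + a = 0.
  constraint 7 holds since a + b = 2.
The rest check out directly.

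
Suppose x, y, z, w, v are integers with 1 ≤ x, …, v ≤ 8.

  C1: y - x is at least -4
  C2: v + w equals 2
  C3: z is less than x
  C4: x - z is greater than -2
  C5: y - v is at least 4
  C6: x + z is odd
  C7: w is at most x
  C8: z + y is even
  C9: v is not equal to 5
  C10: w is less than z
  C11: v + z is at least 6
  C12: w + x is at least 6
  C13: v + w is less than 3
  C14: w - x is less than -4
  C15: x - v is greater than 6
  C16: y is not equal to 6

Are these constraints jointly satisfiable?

Satisfiable

Setting (x, y, z, w, v) = (8, 7, 7, 1, 1) satisfies everything: constraint 1: y - x = -1; constraint 2: v + w = 2, and the others follow.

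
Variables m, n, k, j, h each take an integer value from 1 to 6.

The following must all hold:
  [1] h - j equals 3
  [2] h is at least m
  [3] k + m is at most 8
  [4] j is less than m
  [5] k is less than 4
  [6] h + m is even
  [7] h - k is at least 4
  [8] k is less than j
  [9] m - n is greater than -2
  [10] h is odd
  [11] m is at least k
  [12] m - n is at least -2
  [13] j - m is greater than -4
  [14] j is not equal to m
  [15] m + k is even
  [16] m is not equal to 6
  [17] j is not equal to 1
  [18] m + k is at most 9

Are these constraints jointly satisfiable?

Satisfiable

Take m = 5, n = 5, k = 1, j = 2, h = 5. Then constraint 1: h - j = 3; constraint 3: k + m = 6, and every other listed constraint is also met.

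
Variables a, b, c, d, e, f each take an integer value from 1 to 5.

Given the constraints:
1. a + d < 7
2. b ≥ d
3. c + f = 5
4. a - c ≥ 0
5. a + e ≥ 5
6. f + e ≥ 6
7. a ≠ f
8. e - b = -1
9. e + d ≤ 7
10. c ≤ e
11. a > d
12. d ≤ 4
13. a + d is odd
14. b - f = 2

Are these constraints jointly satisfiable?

Satisfiable

The assignment a = 4, b = 5, c = 2, d = 1, e = 4, f = 3 works:
  constraint 1 holds since a + d = 5.
  constraint 3 holds since c + f = 5.
The rest check out directly.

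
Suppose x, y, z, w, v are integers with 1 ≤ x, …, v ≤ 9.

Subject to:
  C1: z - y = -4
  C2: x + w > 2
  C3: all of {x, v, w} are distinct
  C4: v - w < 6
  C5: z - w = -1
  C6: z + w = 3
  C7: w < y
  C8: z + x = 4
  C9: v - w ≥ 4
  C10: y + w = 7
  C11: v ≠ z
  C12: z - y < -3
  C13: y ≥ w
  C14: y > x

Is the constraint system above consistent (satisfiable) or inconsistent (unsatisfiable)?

One satisfying assignment is x = 3, y = 5, z = 1, w = 2, v = 6.
For the less obvious constraints — constraint 1: z - y = -4; constraint 2: x + w = 5 — and the others hold by inspection.

Satisfiable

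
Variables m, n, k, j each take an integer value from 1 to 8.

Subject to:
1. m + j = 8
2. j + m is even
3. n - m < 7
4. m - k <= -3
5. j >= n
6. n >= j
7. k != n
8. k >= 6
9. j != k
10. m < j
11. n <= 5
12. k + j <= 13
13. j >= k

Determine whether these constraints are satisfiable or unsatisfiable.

From constraints 8 and 13: j ≥ k and k ≥ 6, so j ≥ 6. From constraints 6 and 11: j ≤ n and n ≤ 5, so j ≤ 5. But 5 < 6, so no value of j works.

Unsatisfiable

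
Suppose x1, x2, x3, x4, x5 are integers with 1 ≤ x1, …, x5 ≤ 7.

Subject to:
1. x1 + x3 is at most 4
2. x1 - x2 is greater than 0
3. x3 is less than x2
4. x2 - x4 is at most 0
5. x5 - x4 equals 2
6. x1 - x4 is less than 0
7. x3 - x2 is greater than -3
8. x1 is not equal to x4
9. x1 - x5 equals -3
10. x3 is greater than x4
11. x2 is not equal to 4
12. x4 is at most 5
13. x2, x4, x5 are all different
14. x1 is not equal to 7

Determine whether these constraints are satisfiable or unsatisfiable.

Constraints 2, 3, 6, and 10 give x2 < x1, x1 < x4, x4 < x3, x3 < x2. Chaining: x2 < x1 < x4 < x3 < x2, which forces x2 < x2 — impossible.

Unsatisfiable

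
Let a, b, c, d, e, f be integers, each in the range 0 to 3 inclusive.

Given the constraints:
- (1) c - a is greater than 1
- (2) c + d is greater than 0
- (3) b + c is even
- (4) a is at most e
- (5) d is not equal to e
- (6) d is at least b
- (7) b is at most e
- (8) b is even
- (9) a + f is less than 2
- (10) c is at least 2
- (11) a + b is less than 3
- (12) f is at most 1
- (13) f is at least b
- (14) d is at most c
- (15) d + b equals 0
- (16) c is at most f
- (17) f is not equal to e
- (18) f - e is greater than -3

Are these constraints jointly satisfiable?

From constraints 10 and 16: f ≥ c and c ≥ 2, so f ≥ 2. From constraint 12: f ≤ 1. But 1 < 2, so no value of f works.

Unsatisfiable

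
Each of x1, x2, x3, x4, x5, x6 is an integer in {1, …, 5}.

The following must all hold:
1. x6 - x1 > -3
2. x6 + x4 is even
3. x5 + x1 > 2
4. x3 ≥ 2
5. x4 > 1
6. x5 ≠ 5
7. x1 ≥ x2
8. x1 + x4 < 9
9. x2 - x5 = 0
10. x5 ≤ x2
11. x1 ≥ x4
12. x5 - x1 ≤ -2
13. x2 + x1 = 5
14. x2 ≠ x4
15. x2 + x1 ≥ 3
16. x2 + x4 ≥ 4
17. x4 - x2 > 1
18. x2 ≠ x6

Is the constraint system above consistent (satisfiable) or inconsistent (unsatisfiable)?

Try x1 = 4, x2 = 1, x3 = 4, x4 = 4, x5 = 1, x6 = 4.
Check constraint 1: x6 - x1 = 0; constraint 3: x5 + x1 = 5. The remaining constraints are straightforward to verify.

Satisfiable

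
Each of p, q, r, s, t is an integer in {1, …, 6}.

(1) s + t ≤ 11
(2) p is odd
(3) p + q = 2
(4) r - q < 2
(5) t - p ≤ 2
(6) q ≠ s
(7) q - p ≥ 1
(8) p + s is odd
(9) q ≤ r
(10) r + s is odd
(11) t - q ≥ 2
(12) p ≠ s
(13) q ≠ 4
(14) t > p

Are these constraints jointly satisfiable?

Unsatisfiable

Constraints 5, 7, and 11 give t − q ≥ 2, q − p ≥ 1, p − t ≥ -2.
Adding all 3 inequalities: the left sides telescope to 0, and the right sides sum to 2 + 1 + (-2) = 1. So 0 ≥ 1, which is false.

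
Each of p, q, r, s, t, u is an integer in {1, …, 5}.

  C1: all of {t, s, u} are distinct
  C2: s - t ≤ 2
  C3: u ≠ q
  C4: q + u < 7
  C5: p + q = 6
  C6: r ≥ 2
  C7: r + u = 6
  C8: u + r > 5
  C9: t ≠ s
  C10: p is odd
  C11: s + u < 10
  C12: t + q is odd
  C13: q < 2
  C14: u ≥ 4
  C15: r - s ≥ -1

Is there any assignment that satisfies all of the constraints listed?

The assignment p = 5, q = 1, r = 2, s = 3, t = 2, u = 4 works:
  constraint 2 holds since s - t = 1.
  constraint 4 holds since q + u = 5.
The rest check out directly.

Satisfiable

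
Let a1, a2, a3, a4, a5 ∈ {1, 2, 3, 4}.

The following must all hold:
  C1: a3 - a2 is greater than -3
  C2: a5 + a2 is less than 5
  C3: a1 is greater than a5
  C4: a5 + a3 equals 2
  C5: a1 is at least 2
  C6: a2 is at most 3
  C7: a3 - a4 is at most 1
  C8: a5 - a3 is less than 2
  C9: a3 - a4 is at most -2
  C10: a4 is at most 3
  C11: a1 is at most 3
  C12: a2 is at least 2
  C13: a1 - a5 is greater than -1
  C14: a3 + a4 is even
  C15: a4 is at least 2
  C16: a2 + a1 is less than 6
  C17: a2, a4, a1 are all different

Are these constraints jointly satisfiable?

Unsatisfiable

Constraints 5, 6, 10, 11, 12, and 15 confine each of a2, a4, a1 to the 2 values {2, 3}.
Constraint 17 requires all 3 of them to be distinct, but only 2 values are available — impossible by the pigeonhole principle.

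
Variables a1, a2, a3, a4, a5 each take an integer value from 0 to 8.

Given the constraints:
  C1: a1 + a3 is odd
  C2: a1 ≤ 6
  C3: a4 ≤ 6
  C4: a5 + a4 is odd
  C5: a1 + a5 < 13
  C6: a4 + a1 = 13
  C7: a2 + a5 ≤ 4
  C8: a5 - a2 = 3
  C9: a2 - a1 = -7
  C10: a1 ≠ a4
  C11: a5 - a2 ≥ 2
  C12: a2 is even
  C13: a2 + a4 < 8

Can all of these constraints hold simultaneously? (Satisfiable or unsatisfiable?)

Unsatisfiable

From constraint 3: a4 ≤ 6. From constraint 2: a1 ≤ 6. Hence a4 + a1 ≤ 12. But constraint 6 requires a4 + a1 = 13, and 13 > 12. Contradiction.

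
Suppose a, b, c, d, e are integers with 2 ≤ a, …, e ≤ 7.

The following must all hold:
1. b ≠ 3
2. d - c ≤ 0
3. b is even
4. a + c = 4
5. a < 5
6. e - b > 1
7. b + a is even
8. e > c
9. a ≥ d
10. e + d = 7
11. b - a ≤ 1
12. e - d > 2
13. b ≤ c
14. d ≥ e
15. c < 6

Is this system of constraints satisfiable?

Unsatisfiable

Constraints 2, 8, and 14 give c < e, e ≤ d, d ≤ c. Chaining: c < e ≤ d ≤ c, which forces c < c — impossible.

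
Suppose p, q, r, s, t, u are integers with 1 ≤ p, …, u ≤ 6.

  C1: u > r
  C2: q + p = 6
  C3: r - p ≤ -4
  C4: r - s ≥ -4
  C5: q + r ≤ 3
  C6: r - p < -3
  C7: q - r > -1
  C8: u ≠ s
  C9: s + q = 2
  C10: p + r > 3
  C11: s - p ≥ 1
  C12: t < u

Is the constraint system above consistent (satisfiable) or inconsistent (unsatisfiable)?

Unsatisfiable

Constraints 3, 4, and 11 give r − s ≥ -4, s − p ≥ 1, p − r ≥ 4.
Adding all 3 inequalities: the left sides telescope to 0, and the right sides sum to (-4) + 1 + 4 = 1. So 0 ≥ 1, which is false.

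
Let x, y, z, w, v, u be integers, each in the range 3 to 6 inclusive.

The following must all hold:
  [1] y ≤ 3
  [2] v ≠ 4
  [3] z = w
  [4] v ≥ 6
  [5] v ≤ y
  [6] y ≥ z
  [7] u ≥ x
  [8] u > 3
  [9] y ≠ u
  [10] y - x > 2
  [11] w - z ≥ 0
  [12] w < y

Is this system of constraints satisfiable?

From constraints 4 and 5: y ≥ v and v ≥ 6, so y ≥ 6. From constraint 1: y ≤ 3. But 3 < 6, so no value of y works.

Unsatisfiable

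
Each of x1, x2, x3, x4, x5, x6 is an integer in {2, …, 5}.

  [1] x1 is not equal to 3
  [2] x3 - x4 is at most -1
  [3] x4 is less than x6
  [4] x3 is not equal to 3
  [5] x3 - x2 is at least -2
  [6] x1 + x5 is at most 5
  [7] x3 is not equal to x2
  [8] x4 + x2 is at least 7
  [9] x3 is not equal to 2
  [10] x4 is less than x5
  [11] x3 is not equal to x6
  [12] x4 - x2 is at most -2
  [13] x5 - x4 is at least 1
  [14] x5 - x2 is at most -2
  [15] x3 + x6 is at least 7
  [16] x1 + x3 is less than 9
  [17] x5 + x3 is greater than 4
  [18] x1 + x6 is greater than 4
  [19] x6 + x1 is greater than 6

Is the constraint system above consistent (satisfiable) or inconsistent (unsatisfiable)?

Unsatisfiable

Constraints 2, 5, 13, and 14 give x5 − x4 ≥ 1, x4 − x3 ≥ 1, x3 − x2 ≥ -2, x2 − x5 ≥ 2.
Adding all 4 inequalities: the left sides telescope to 0, and the right sides sum to 1 + 1 + (-2) + 2 = 2. So 0 ≥ 2, which is false.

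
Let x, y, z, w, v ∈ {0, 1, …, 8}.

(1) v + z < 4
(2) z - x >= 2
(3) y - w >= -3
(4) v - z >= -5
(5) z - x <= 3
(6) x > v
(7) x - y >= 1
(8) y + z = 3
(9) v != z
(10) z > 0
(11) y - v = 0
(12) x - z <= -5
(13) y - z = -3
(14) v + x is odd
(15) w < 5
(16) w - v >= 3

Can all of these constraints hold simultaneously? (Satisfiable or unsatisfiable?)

Unsatisfiable

Constraints 3, 4, 7, 12, and 16 give z − x ≥ 5, x − y ≥ 1, y − w ≥ -3, w − v ≥ 3, v − z ≥ -5.
Adding all 5 inequalities: the left sides telescope to 0, and the right sides sum to 5 + 1 + (-3) + 3 + (-5) = 1. So 0 ≥ 1, which is false.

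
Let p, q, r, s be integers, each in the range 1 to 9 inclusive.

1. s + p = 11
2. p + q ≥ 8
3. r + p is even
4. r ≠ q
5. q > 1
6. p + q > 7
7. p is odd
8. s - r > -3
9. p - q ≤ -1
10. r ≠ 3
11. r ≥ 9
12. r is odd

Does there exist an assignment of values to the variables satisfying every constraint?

Try p = 3, q = 6, r = 9, s = 8.
Check constraint 1: s + p = 11; constraint 2: p + q = 9; constraint 6: p + q = 9. The remaining constraints are straightforward to verify.

Satisfiable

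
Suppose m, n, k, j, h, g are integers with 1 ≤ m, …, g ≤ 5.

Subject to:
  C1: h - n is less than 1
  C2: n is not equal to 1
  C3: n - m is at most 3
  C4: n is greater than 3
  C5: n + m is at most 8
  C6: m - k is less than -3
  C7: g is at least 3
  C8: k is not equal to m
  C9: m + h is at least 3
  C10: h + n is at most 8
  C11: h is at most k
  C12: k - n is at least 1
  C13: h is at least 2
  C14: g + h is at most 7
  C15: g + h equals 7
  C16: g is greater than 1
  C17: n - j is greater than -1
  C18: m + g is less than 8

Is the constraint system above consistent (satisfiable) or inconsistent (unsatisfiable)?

Satisfiable

Try m = 1, n = 4, k = 5, j = 4, h = 3, g = 4.
Check constraint 1: h - n = -1; constraint 3: n - m = 3; constraint 5: n + m = 5. The remaining constraints are straightforward to verify.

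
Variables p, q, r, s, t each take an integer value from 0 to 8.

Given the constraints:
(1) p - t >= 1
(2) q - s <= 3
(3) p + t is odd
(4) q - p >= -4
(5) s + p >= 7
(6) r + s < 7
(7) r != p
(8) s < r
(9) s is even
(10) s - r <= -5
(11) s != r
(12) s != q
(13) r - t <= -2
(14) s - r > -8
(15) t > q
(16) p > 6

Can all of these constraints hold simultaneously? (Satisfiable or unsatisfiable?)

Constraints 1, 2, 4, 10, and 13 give r − s ≥ 5, s − q ≥ -3, q − p ≥ -4, p − t ≥ 1, t − r ≥ 2.
Adding all 5 inequalities: the left sides telescope to 0, and the right sides sum to 5 + (-3) + (-4) + 1 + 2 = 1. So 0 ≥ 1, which is false.

Unsatisfiable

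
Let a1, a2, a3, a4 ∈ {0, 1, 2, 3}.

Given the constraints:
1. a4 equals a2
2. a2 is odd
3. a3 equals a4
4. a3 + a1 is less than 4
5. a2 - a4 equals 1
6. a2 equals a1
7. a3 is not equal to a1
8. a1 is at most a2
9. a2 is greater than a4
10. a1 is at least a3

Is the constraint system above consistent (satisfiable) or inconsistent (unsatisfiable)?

From constraints 1, 3, and 6, a3 = a4 = a2 = a1, so a3 = a1. But constraint 7 says a3 ≠ a1. Contradiction.

Unsatisfiable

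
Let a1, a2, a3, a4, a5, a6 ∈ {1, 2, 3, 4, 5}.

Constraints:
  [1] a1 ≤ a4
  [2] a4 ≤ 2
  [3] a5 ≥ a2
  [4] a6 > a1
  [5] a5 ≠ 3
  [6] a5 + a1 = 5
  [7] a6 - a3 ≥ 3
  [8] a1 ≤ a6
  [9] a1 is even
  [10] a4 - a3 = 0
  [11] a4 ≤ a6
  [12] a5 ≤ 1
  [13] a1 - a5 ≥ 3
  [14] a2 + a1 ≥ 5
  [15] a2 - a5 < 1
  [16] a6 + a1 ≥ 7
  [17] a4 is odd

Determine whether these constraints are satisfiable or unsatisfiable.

From constraints 3 and 12: a2 ≤ a5 ≤ 1. From constraints 1 and 2: a1 ≤ a4 ≤ 2. Hence a2 + a1 ≤ 3. But constraint 14 requires a2 + a1 ≥ 5, and 5 > 3. Contradiction.

Unsatisfiable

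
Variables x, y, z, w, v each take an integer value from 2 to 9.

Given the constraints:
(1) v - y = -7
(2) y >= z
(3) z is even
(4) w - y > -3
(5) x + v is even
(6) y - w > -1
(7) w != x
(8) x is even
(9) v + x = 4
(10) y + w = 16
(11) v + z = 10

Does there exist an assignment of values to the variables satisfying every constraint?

The assignment x = 2, y = 9, z = 8, w = 7, v = 2 works:
  constraint 1 holds since v - y = -7.
  constraint 4 holds since w - y = -2.
The rest check out directly.

Satisfiable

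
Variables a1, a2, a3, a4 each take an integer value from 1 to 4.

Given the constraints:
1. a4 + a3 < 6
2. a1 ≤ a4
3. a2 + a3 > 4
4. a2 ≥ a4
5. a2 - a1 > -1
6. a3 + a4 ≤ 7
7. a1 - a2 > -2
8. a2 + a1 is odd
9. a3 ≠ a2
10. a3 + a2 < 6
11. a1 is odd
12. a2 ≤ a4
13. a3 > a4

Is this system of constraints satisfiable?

Satisfiable

Try a1 = 1, a2 = 2, a3 = 3, a4 = 2.
Check constraint 1: a4 + a3 = 5; constraint 3: a2 + a3 = 5. The remaining constraints are straightforward to verify.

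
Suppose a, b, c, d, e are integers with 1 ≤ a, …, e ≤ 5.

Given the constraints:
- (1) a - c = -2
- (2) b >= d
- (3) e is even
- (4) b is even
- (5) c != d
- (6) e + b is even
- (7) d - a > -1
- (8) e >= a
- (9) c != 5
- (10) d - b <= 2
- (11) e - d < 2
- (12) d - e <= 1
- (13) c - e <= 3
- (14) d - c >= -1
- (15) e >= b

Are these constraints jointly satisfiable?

Satisfiable

Take a = 1, b = 2, c = 3, d = 2, e = 2. Then constraint 1: a - c = -2; constraint 7: d - a = 1; constraint 10: d - b = 0, and every other listed constraint is also met.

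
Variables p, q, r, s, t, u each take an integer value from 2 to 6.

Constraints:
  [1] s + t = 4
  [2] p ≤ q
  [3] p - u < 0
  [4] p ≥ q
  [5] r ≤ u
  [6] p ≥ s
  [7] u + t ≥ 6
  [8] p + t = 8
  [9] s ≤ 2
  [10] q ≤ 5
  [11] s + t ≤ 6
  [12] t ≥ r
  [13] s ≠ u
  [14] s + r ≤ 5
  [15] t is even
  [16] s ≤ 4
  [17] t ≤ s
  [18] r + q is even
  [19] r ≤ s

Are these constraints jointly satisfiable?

From constraints 2 and 10: p ≤ q ≤ 5. From constraints 9 and 17: t ≤ s ≤ 2. Hence p + t ≤ 7. But constraint 8 requires p + t = 8, and 8 > 7. Contradiction.

Unsatisfiable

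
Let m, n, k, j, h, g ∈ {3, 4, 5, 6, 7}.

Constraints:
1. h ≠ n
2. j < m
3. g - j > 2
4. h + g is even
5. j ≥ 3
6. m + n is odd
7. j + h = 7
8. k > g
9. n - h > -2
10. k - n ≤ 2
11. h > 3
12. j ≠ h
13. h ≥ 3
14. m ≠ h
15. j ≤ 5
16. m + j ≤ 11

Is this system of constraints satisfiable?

The assignment m = 6, n = 5, k = 7, j = 3, h = 4, g = 6 works:
  constraint 3 holds since g - j = 3.
  constraint 7 holds since j + h = 7.
  constraint 9 holds since n - h = 1.
The rest check out directly.

Satisfiable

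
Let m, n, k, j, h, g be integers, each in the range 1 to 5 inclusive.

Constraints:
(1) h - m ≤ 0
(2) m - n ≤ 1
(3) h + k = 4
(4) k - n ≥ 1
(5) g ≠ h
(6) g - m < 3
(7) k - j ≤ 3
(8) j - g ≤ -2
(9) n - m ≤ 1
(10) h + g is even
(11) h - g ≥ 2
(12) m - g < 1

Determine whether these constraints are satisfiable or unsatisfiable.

Unsatisfiable

Constraints 1, 2, 4, 7, 8, and 11 give m − h ≥ 0, h − g ≥ 2, g − j ≥ 2, j − k ≥ -3, k − n ≥ 1, n − m ≥ -1.
Adding all 6 inequalities: the left sides telescope to 0, and the right sides sum to 0 + 2 + 2 + (-3) + 1 + (-1) = 1. So 0 ≥ 1, which is false.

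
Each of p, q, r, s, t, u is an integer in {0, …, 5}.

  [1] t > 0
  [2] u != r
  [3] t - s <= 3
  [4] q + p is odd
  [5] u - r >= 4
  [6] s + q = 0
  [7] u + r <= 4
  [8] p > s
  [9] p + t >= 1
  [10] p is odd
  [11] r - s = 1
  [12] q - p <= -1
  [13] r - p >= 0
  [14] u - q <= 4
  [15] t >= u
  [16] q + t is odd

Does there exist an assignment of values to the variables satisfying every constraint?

Unsatisfiable

Constraints 5, 12, 13, and 14 give p − q ≥ 1, q − u ≥ -4, u − r ≥ 4, r − p ≥ 0.
Adding all 4 inequalities: the left sides telescope to 0, and the right sides sum to 1 + (-4) + 4 + 0 = 1. So 0 ≥ 1, which is false.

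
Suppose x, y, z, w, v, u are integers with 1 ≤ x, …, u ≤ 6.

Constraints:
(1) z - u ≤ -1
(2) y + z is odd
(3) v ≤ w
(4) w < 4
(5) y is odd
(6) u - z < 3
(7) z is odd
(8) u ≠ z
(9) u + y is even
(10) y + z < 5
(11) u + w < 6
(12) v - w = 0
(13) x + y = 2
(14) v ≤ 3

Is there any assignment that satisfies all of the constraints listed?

Unsatisfiable

Constraint 5 makes y odd and constraint 7 makes z odd, so y + z must be even. Constraint 2 says y + z is odd — contradiction.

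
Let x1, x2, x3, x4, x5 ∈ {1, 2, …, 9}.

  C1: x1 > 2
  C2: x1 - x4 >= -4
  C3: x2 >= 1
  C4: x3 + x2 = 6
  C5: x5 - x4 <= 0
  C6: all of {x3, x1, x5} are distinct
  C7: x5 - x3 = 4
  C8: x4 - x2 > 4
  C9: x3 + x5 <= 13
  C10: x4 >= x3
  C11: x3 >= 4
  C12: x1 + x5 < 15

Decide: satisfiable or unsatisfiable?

Satisfiable

The assignment x1 = 6, x2 = 2, x3 = 4, x4 = 9, x5 = 8 works:
  constraint 2 holds since x1 - x4 = -3.
  constraint 4 holds since x3 + x2 = 6.
  constraint 5 holds since x5 - x4 = -1.
The rest check out directly.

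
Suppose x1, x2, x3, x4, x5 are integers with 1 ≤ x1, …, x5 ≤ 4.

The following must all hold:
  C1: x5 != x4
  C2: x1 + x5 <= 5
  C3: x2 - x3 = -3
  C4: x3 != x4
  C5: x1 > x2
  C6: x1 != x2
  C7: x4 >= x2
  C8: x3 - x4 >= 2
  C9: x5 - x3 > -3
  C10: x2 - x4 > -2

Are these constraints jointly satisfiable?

Setting (x1, x2, x3, x4, x5) = (2, 1, 4, 1, 2) satisfies everything: constraint 2: x1 + x5 = 4; constraint 3: x2 - x3 = -3; constraint 8: x3 - x4 = 3, and the others follow.

Satisfiable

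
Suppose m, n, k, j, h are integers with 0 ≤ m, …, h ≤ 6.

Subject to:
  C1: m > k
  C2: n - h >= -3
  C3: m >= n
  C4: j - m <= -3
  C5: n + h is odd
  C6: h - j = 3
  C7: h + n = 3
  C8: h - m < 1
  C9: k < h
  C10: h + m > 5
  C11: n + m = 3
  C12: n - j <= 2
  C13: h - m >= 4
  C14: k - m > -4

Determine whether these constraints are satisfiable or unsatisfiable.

Constraints 2, 4, 12, and 13 give j − n ≥ -2, n − h ≥ -3, h − m ≥ 4, m − j ≥ 3.
Adding all 4 inequalities: the left sides telescope to 0, and the right sides sum to (-2) + (-3) + 4 + 3 = 2. So 0 ≥ 2, which is false.

Unsatisfiable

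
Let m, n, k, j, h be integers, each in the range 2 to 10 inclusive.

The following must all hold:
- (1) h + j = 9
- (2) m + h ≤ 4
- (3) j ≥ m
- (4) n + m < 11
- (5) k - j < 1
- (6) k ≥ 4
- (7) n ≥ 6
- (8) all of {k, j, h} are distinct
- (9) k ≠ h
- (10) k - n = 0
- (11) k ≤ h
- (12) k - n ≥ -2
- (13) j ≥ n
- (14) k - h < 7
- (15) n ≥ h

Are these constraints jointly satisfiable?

From constraints 6 and 11: h ≥ k ≥ 4. From constraints 7 and 13: j ≥ n ≥ 6. Hence h + j ≥ 10. But constraint 1 requires h + j = 9, and 9 < 10. Contradiction.

Unsatisfiable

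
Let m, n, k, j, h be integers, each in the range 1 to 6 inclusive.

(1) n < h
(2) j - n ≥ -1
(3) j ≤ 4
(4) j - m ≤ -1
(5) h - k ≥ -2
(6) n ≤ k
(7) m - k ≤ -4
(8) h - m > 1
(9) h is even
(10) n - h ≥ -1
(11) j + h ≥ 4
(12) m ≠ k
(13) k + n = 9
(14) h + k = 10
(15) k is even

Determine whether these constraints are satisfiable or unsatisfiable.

Unsatisfiable

Constraints 2, 4, 5, 7, and 10 give j − n ≥ -1, n − h ≥ -1, h − k ≥ -2, k − m ≥ 4, m − j ≥ 1.
Adding all 5 inequalities: the left sides telescope to 0, and the right sides sum to (-1) + (-1) + (-2) + 4 + 1 = 1. So 0 ≥ 1, which is false.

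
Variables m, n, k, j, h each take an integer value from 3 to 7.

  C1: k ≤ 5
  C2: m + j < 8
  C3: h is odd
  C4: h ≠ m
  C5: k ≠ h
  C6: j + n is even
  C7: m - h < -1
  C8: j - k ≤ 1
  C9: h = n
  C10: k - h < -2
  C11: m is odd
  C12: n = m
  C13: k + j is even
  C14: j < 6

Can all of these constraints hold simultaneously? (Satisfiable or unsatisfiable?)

Unsatisfiable

From constraints 9 and 12, h = n = m, so h = m. But constraint 4 says h ≠ m. Contradiction.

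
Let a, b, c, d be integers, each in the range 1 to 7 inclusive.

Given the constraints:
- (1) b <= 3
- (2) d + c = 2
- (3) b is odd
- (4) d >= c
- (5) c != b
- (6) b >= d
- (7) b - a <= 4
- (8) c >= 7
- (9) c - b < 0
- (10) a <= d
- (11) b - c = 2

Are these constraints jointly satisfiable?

Unsatisfiable

From constraints 4 and 8: d ≥ c and c ≥ 7, so d ≥ 7. From constraints 1 and 6: d ≤ b and b ≤ 3, so d ≤ 3. But 3 < 7, so no value of d works.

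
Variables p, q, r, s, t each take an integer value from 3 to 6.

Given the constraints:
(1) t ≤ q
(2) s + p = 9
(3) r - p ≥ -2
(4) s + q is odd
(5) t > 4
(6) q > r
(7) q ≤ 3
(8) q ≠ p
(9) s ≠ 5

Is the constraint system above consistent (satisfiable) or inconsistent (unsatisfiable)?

Unsatisfiable

From constraint 5: t ≥ 5. From constraints 1 and 7: t ≤ q and q ≤ 3, so t ≤ 3. But 3 < 5, so no value of t works.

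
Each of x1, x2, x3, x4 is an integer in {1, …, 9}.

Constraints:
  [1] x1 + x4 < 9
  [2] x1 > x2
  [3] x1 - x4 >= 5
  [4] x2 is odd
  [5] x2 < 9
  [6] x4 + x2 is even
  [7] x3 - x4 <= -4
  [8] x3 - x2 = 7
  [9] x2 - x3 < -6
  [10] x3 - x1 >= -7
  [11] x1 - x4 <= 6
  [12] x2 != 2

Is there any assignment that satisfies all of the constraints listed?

Constraints 3, 7, and 10 give x4 − x3 ≥ 4, x3 − x1 ≥ -7, x1 − x4 ≥ 5.
Adding all 3 inequalities: the left sides telescope to 0, and the right sides sum to 4 + (-7) + 5 = 2. So 0 ≥ 2, which is false.

Unsatisfiable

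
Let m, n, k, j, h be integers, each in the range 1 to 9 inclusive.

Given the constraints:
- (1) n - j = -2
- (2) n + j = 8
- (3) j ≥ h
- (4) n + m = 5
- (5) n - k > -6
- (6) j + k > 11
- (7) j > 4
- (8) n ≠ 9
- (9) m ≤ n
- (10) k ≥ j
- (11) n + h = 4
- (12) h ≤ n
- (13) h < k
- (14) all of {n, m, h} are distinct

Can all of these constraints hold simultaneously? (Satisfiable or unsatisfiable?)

Satisfiable

Try m = 2, n = 3, k = 8, j = 5, h = 1.
Check constraint 1: n - j = -2; constraint 2: n + j = 8. The remaining constraints are straightforward to verify.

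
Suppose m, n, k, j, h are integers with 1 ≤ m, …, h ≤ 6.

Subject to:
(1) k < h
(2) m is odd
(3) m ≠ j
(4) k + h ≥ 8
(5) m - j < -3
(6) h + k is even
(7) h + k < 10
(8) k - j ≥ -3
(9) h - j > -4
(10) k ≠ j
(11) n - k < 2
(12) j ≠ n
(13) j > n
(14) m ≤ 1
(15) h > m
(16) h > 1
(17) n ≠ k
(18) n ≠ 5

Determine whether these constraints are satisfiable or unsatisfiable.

The assignment m = 1, n = 2, k = 3, j = 6, h = 5 works:
  constraint 4 holds since k + h = 8.
  constraint 5 holds since m - j = -5.
  constraint 7 holds since h + k = 8.
The rest check out directly.

Satisfiable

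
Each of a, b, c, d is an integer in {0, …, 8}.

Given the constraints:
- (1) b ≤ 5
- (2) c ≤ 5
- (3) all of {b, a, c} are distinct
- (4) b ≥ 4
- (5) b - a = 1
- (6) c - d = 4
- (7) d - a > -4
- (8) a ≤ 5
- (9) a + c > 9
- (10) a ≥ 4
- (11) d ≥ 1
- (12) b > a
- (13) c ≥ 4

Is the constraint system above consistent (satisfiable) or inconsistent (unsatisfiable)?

Constraints 1, 2, 4, 8, 10, and 13 confine each of b, a, c to the 2 values {4, 5}.
Constraint 3 requires all 3 of them to be distinct, but only 2 values are available — impossible by the pigeonhole principle.

Unsatisfiable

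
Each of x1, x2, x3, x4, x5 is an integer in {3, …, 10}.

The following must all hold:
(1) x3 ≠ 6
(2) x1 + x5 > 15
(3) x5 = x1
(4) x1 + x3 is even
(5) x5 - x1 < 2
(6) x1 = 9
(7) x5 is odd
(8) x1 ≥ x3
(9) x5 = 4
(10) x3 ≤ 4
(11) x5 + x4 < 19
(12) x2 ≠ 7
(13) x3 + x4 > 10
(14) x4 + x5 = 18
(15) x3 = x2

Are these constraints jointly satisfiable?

Constraint 9 fixes x5 = 4 and constraint 6 fixes x1 = 9, but constraint 3 requires x5 = x1. Since 4 ≠ 9, contradiction.

Unsatisfiable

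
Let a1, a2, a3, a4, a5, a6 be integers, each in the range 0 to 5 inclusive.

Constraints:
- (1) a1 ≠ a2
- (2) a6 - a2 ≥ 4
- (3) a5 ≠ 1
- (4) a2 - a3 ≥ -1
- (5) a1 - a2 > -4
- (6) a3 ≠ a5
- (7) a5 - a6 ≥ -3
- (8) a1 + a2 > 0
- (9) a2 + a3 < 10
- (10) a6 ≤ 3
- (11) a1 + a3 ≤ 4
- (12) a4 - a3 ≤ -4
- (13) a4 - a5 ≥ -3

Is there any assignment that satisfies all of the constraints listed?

Unsatisfiable

Constraints 2, 4, 7, 12, and 13 give a3 − a4 ≥ 4, a4 − a5 ≥ -3, a5 − a6 ≥ -3, a6 − a2 ≥ 4, a2 − a3 ≥ -1.
Adding all 5 inequalities: the left sides telescope to 0, and the right sides sum to 4 + (-3) + (-3) + 4 + (-1) = 1. So 0 ≥ 1, which is false.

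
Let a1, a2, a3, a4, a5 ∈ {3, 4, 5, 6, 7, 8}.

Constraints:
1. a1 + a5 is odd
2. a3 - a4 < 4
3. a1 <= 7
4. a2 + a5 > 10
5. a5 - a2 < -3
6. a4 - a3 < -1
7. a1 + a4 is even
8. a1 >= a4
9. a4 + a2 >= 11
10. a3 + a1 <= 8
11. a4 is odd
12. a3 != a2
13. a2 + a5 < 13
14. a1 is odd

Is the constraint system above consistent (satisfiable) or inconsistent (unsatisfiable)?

Try a1 = 3, a2 = 8, a3 = 5, a4 = 3, a5 = 4.
Check constraint 2: a3 - a4 = 2; constraint 4: a2 + a5 = 12. The remaining constraints are straightforward to verify.

Satisfiable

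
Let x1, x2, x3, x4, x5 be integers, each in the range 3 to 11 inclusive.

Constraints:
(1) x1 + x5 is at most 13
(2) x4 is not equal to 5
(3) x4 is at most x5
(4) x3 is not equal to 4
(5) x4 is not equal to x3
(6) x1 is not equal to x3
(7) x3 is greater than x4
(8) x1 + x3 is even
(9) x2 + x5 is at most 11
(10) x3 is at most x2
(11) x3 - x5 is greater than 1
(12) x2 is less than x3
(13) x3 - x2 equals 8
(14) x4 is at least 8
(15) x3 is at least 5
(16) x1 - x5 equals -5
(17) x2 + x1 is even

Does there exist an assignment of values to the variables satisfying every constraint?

Unsatisfiable

From constraints 10 and 15: x2 ≥ x3 ≥ 5. From constraints 3 and 14: x5 ≥ x4 ≥ 8. Hence x2 + x5 ≥ 13. But constraint 9 requires x2 + x5 ≤ 11, and 11 < 13. Contradiction.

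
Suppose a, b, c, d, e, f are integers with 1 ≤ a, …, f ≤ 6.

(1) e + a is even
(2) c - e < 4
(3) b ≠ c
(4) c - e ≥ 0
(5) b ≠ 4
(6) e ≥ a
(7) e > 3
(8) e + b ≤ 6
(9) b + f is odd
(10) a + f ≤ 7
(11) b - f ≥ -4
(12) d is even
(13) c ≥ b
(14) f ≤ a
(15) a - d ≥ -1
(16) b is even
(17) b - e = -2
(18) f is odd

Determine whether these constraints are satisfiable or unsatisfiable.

Satisfiable

One satisfying assignment is a = 4, b = 2, c = 5, d = 2, e = 4, f = 3.
For the less obvious constraints — constraint 2: c - e = 1; constraint 4: c - e = 1; constraint 8: e + b = 6 — and the others hold by inspection.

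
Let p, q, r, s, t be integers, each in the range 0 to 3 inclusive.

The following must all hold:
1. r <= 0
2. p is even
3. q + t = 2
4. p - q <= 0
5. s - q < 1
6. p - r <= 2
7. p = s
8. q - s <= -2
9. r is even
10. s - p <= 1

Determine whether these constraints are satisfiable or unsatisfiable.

Unsatisfiable

Constraints 4, 8, and 10 give q − p ≥ 0, p − s ≥ -1, s − q ≥ 2.
Adding all 3 inequalities: the left sides telescope to 0, and the right sides sum to 0 + (-1) + 2 = 1. So 0 ≥ 1, which is false.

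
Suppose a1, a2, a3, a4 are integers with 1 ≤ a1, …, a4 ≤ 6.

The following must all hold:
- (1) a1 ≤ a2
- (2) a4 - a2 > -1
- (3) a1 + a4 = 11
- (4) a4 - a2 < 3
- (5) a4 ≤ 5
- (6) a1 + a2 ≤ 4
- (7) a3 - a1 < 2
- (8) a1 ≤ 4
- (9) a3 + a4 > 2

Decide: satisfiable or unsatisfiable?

From constraint 8: a1 ≤ 4. From constraint 5: a4 ≤ 5. Hence a1 + a4 ≤ 9. But constraint 3 requires a1 + a4 = 11, and 11 > 9. Contradiction.

Unsatisfiable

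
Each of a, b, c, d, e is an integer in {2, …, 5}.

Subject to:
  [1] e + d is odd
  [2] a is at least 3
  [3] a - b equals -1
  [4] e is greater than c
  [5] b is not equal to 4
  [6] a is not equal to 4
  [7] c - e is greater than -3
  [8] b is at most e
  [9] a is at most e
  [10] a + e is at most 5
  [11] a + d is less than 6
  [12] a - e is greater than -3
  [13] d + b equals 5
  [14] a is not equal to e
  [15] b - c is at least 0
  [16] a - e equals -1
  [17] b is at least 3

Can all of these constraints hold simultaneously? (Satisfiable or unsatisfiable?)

From constraint 2: a ≥ 3. From constraints 8 and 17: e ≥ b ≥ 3. Hence a + e ≥ 6. But constraint 10 requires a + e ≤ 5, and 5 < 6. Contradiction.

Unsatisfiable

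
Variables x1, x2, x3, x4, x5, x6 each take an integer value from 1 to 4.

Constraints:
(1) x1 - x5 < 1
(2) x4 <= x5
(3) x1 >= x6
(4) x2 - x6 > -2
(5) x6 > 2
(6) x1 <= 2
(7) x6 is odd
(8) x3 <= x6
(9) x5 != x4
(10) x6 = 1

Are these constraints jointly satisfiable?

Unsatisfiable

From constraint 5: x6 ≥ 3. From constraints 3 and 6: x6 ≤ x1 and x1 ≤ 2, so x6 ≤ 2. But 2 < 3, so no value of x6 works.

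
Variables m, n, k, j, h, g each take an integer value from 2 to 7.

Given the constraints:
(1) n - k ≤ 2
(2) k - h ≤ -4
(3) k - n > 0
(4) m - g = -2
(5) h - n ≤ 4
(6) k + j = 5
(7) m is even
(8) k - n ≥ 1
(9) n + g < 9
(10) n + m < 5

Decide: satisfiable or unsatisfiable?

Unsatisfiable

Constraints 2, 5, and 8 give n − h ≥ -4, h − k ≥ 4, k − n ≥ 1.
Adding all 3 inequalities: the left sides telescope to 0, and the right sides sum to (-4) + 4 + 1 = 1. So 0 ≥ 1, which is false.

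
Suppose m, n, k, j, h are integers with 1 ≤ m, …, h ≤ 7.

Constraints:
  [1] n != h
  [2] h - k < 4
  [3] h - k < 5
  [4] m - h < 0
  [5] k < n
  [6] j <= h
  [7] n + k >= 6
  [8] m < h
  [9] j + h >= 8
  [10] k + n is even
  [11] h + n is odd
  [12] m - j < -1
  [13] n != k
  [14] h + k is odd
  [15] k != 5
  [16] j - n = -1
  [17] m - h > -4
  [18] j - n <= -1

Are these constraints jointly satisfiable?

Setting (m, n, k, j, h) = (1, 5, 1, 4, 4) satisfies everything: constraint 2: h - k = 3; constraint 3: h - k = 3, and the others follow.

Satisfiable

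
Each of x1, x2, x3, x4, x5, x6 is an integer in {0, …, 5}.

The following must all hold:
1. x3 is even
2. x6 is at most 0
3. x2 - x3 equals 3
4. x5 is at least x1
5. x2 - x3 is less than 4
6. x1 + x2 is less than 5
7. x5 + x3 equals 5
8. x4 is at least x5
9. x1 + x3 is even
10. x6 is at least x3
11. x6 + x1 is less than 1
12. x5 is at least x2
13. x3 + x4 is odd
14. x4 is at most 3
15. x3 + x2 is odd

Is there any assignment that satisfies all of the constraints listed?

Unsatisfiable

From constraints 8 and 14: x5 ≤ x4 ≤ 3. From constraints 2 and 10: x3 ≤ x6 ≤ 0. Hence x5 + x3 ≤ 3. But constraint 7 requires x5 + x3 = 5, and 5 > 3. Contradiction.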